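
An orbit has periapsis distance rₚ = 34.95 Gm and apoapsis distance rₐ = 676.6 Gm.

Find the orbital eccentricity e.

Convert to SI: rₚ = 34.95 Gm = 3.495e+10 m; rₐ = 676.6 Gm = 6.766e+11 m.
e = (rₐ − rₚ) / (rₐ + rₚ).
e = (6.766e+11 − 3.495e+10) / (6.766e+11 + 3.495e+10) = 6.4165e+11 / 7.1155e+11 ≈ 0.9018.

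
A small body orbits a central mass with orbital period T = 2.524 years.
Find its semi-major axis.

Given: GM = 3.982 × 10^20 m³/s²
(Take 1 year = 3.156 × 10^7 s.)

Convert to SI: T = 2.524 years = 7.96574e+07 s.
Invert Kepler's third law: a = (GM · T² / (4π²))^(1/3).
Substituting T = 7.96574e+07 s and GM = 3.982e+20 m³/s²:
a = (3.982e+20 · (7.96574e+07)² / (4π²))^(1/3) m
a ≈ 4e+11 m = 400 Gm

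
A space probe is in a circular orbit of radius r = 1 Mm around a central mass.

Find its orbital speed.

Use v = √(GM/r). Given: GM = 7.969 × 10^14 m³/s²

Convert to SI: r = 1 Mm = 1e+06 m.
For a circular orbit, gravity supplies the centripetal force, so v = √(GM / r).
v = √(7.969e+14 / 1e+06) m/s ≈ 2.823e+04 m/s = 28.23 km/s.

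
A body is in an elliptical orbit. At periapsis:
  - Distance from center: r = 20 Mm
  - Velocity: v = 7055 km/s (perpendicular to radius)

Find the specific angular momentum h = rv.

Convert to SI: r = 20 Mm = 2e+07 m; v = 7055 km/s = 7.055e+06 m/s.
With v perpendicular to r, h = r · v.
h = 2e+07 · 7.055e+06 m²/s ≈ 1.411e+14 m²/s.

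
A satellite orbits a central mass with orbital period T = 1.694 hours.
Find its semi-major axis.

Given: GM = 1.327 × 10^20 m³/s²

Convert to SI: T = 1.694 hours = 6098.4 s.
Invert Kepler's third law: a = (GM · T² / (4π²))^(1/3).
Substituting T = 6098.4 s and GM = 1.327e+20 m³/s²:
a = (1.327e+20 · (6098.4)² / (4π²))^(1/3) m
a ≈ 5e+08 m = 500 Mm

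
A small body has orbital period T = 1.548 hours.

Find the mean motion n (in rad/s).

Convert to SI: T = 1.548 hours = 5572.8 s.
n = 2π / T.
n = 2π / 5572.8 s ≈ 0.001127 rad/s.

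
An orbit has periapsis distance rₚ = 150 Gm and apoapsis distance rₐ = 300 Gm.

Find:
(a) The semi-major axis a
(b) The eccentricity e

Convert to SI: rₚ = 150 Gm = 1.5e+11 m; rₐ = 300 Gm = 3e+11 m.
(a) a = (rₚ + rₐ) / 2 = (1.5e+11 + 3e+11) / 2 ≈ 2.25e+11 m = 225 Gm.
(b) e = (rₐ − rₚ) / (rₐ + rₚ) = (3e+11 − 1.5e+11) / (3e+11 + 1.5e+11) ≈ 0.3333.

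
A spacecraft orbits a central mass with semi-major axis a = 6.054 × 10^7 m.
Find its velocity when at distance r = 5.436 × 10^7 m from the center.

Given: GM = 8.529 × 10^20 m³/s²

Vis-viva: v = √(GM · (2/r − 1/a)).
2/r − 1/a = 2/5.436e+07 − 1/6.054e+07 = 2.02738e-08 m⁻¹.
v = √(8.529e+20 · 2.02738e-08) m/s ≈ 4.158e+06 m/s = 4158 km/s.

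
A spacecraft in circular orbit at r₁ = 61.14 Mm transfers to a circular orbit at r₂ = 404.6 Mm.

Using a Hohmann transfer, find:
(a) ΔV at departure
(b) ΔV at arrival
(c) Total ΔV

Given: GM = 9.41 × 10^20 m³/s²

Convert to SI: r₁ = 61.14 Mm = 6.114e+07 m; r₂ = 404.6 Mm = 4.046e+08 m.
Transfer semi-major axis: a_t = (r₁ + r₂)/2 = (6.114e+07 + 4.046e+08)/2 = 2.3287e+08 m.
Circular speeds: v₁ = √(GM/r₁) = 3.92312e+06 m/s, v₂ = √(GM/r₂) = 1.52504e+06 m/s.
Transfer speeds (vis-viva v² = GM(2/r − 1/a_t)): v₁ᵗ = 5.17116e+06 m/s, v₂ᵗ = 781426 m/s.
(a) ΔV₁ = |v₁ᵗ − v₁| ≈ 1.248e+06 m/s = 1248 km/s.
(b) ΔV₂ = |v₂ − v₂ᵗ| ≈ 7.436e+05 m/s = 743.6 km/s.
(c) ΔV_total = ΔV₁ + ΔV₂ ≈ 1.992e+06 m/s = 1992 km/s.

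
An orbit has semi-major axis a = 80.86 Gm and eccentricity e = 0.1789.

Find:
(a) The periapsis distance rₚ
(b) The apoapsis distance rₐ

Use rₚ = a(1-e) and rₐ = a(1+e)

Convert to SI: a = 80.86 Gm = 8.086e+10 m.
(a) rₚ = a(1 − e) = 8.086e+10 · (1 − 0.1789) = 8.086e+10 · 0.8211 ≈ 6.639e+10 m = 66.39 Gm.
(b) rₐ = a(1 + e) = 8.086e+10 · (1 + 0.1789) = 8.086e+10 · 1.1789 ≈ 9.533e+10 m = 95.33 Gm.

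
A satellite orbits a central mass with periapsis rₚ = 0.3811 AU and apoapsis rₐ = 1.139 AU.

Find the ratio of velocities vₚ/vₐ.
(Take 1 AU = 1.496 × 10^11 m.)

Convert to SI: rₚ = 0.3811 AU = 5.70126e+10 m; rₐ = 1.139 AU = 1.70394e+11 m.
Conservation of angular momentum gives rₚvₚ = rₐvₐ, so vₚ/vₐ = rₐ/rₚ.
vₚ/vₐ = 1.70394e+11 / 5.70126e+10 ≈ 2.989.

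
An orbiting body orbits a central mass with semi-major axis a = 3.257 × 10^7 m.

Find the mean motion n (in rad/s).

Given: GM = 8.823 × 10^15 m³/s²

n = √(GM / a³).
n = √(8.823e+15 / (3.257e+07)³) rad/s ≈ 0.0005053 rad/s.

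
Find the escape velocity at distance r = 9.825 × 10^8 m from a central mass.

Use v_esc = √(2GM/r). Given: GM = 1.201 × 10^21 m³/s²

Escape velocity comes from setting total energy to zero: ½v² − GM/r = 0 ⇒ v_esc = √(2GM / r).
v_esc = √(2 · 1.201e+21 / 9.825e+08) m/s ≈ 1.564e+06 m/s = 1564 km/s.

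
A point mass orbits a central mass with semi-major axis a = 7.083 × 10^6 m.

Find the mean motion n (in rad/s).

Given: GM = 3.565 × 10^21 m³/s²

n = √(GM / a³).
n = √(3.565e+21 / (7.083e+06)³) rad/s ≈ 3.167 rad/s.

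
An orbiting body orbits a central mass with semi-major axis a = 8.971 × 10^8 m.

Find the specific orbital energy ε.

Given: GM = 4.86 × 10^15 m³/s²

ε = −GM / (2a).
ε = −4.86e+15 / (2 · 8.971e+08) J/kg ≈ -2.709e+06 J/kg = -2.709 MJ/kg.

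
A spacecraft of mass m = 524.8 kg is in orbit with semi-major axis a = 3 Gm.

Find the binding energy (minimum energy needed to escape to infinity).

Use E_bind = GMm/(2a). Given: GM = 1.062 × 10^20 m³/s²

Convert to SI: a = 3 Gm = 3e+09 m.
Total orbital energy is E = −GMm/(2a); binding energy is E_bind = −E = GMm/(2a).
E_bind = 1.062e+20 · 524.8 / (2 · 3e+09) J ≈ 9.289e+12 J = 9.289 TJ.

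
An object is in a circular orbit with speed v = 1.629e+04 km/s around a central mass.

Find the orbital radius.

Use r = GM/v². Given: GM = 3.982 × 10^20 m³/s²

Convert to SI: v = 1.629e+04 km/s = 1.629e+07 m/s.
For a circular orbit, v² = GM / r, so r = GM / v².
r = 3.982e+20 / (1.629e+07)² m ≈ 1.501e+06 m = 1.501 Mm.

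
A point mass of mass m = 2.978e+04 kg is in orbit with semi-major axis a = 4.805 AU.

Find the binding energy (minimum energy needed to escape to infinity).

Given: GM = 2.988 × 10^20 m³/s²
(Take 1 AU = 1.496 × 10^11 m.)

Convert to SI: a = 4.805 AU = 7.18828e+11 m.
Total orbital energy is E = −GMm/(2a); binding energy is E_bind = −E = GMm/(2a).
E_bind = 2.988e+20 · 2.978e+04 / (2 · 7.18828e+11) J ≈ 6.189e+12 J = 6.189 TJ.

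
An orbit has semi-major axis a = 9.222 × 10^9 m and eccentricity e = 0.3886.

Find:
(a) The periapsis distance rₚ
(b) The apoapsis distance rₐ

(a) rₚ = a(1 − e) = 9.222e+09 · (1 − 0.3886) = 9.222e+09 · 0.6114 ≈ 5.638e+09 m = 5.638 × 10^9 m.
(b) rₐ = a(1 + e) = 9.222e+09 · (1 + 0.3886) = 9.222e+09 · 1.3886 ≈ 1.281e+10 m = 1.281 × 10^10 m.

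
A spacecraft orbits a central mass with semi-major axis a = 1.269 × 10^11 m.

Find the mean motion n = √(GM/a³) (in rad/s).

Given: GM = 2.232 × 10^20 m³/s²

n = √(GM / a³).
n = √(2.232e+20 / (1.269e+11)³) rad/s ≈ 3.305e-07 rad/s.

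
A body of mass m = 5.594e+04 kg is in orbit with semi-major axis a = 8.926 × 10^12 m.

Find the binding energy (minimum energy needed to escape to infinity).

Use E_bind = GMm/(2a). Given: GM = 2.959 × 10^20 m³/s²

Total orbital energy is E = −GMm/(2a); binding energy is E_bind = −E = GMm/(2a).
E_bind = 2.959e+20 · 5.594e+04 / (2 · 8.926e+12) J ≈ 9.272e+11 J = 927.2 GJ.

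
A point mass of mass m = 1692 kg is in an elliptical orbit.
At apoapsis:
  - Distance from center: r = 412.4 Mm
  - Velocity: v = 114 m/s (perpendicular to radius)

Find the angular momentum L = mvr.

Convert to SI: r = 412.4 Mm = 4.124e+08 m.
Since v is perpendicular to r, L = m · v · r.
L = 1692 · 114 · 4.124e+08 kg·m²/s ≈ 7.955e+13 kg·m²/s.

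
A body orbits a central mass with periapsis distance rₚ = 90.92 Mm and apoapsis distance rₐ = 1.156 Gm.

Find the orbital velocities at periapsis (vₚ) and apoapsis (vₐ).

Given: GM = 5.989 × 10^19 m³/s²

Convert to SI: rₚ = 90.92 Mm = 9.092e+07 m; rₐ = 1.156 Gm = 1.156e+09 m.
Use the vis-viva equation v² = GM(2/r − 1/a) with a = (rₚ + rₐ)/2 = (9.092e+07 + 1.156e+09)/2 = 6.2346e+08 m.
vₚ = √(GM · (2/rₚ − 1/a)) = √(5.989e+19 · (2/9.092e+07 − 1/6.2346e+08)) m/s ≈ 1.105e+06 m/s = 1105 km/s.
vₐ = √(GM · (2/rₐ − 1/a)) = √(5.989e+19 · (2/1.156e+09 − 1/6.2346e+08)) m/s ≈ 8.692e+04 m/s = 86.92 km/s.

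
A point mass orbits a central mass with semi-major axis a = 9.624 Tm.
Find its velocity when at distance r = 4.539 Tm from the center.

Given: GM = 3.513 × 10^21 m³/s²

Convert to SI: a = 9.624 Tm = 9.624e+12 m; r = 4.539 Tm = 4.539e+12 m.
Vis-viva: v = √(GM · (2/r − 1/a)).
2/r − 1/a = 2/4.539e+12 − 1/9.624e+12 = 3.36719e-13 m⁻¹.
v = √(3.513e+21 · 3.36719e-13) m/s ≈ 3.439e+04 m/s = 34.39 km/s.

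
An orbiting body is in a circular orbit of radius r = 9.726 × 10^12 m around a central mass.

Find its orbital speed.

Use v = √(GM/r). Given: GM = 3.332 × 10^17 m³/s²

For a circular orbit, gravity supplies the centripetal force, so v = √(GM / r).
v = √(3.332e+17 / 9.726e+12) m/s ≈ 185.1 m/s = 185.1 m/s.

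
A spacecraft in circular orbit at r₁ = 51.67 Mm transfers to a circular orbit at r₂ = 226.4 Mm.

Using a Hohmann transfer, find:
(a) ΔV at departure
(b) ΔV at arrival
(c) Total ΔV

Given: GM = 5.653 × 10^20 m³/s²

Convert to SI: r₁ = 51.67 Mm = 5.167e+07 m; r₂ = 226.4 Mm = 2.264e+08 m.
Transfer semi-major axis: a_t = (r₁ + r₂)/2 = (5.167e+07 + 2.264e+08)/2 = 1.39035e+08 m.
Circular speeds: v₁ = √(GM/r₁) = 3.30766e+06 m/s, v₂ = √(GM/r₂) = 1.58016e+06 m/s.
Transfer speeds (vis-viva v² = GM(2/r − 1/a_t)): v₁ᵗ = 4.22082e+06 m/s, v₂ᵗ = 963293 m/s.
(a) ΔV₁ = |v₁ᵗ − v₁| ≈ 9.132e+05 m/s = 913.2 km/s.
(b) ΔV₂ = |v₂ − v₂ᵗ| ≈ 6.169e+05 m/s = 616.9 km/s.
(c) ΔV_total = ΔV₁ + ΔV₂ ≈ 1.53e+06 m/s = 1530 km/s.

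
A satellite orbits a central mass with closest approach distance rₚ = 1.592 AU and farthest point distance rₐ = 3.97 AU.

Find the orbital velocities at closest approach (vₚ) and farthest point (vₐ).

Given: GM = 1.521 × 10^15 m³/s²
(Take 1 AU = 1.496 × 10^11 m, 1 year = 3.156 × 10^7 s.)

Convert to SI: rₚ = 1.592 AU = 2.38163e+11 m; rₐ = 3.97 AU = 5.93912e+11 m.
Use the vis-viva equation v² = GM(2/r − 1/a) with a = (rₚ + rₐ)/2 = (2.38163e+11 + 5.93912e+11)/2 = 4.16038e+11 m.
vₚ = √(GM · (2/rₚ − 1/a)) = √(1.521e+15 · (2/2.38163e+11 − 1/4.16038e+11)) m/s ≈ 95.48 m/s = 0.02014 AU/year.
vₐ = √(GM · (2/rₐ − 1/a)) = √(1.521e+15 · (2/5.93912e+11 − 1/4.16038e+11)) m/s ≈ 38.29 m/s = 0.008078 AU/year.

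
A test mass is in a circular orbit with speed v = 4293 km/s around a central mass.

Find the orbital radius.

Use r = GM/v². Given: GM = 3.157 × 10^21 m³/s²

Convert to SI: v = 4293 km/s = 4.293e+06 m/s.
For a circular orbit, v² = GM / r, so r = GM / v².
r = 3.157e+21 / (4.293e+06)² m ≈ 1.713e+08 m = 171.3 Mm.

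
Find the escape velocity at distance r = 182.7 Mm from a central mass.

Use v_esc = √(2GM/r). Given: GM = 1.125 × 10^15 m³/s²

Convert to SI: r = 182.7 Mm = 1.827e+08 m.
Escape velocity comes from setting total energy to zero: ½v² − GM/r = 0 ⇒ v_esc = √(2GM / r).
v_esc = √(2 · 1.125e+15 / 1.827e+08) m/s ≈ 3509 m/s = 3.509 km/s.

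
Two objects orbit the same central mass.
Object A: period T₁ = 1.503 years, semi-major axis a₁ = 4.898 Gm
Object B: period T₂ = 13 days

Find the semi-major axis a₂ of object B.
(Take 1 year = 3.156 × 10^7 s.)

Convert to SI: T₁ = 1.503 years = 4.74347e+07 s; a₁ = 4.898 Gm = 4.898e+09 m; T₂ = 13 days = 1.1232e+06 s.
Kepler's third law: (T₁/T₂)² = (a₁/a₂)³ ⇒ a₂ = a₁ · (T₂/T₁)^(2/3).
T₂/T₁ = 1.1232e+06 / 4.74347e+07 = 0.0236789.
a₂ = 4.898e+09 · (0.0236789)^(2/3) m ≈ 4.039e+08 m = 403.9 Mm.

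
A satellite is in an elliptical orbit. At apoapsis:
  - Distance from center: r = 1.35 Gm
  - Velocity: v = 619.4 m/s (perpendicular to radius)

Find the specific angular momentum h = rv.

Convert to SI: r = 1.35 Gm = 1.35e+09 m.
With v perpendicular to r, h = r · v.
h = 1.35e+09 · 619.4 m²/s ≈ 8.362e+11 m²/s.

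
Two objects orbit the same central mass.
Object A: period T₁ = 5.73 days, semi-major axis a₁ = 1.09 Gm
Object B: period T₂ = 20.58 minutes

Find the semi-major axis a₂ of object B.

Convert to SI: T₁ = 5.73 days = 495072 s; a₁ = 1.09 Gm = 1.09e+09 m; T₂ = 20.58 minutes = 1234.8 s.
Kepler's third law: (T₁/T₂)² = (a₁/a₂)³ ⇒ a₂ = a₁ · (T₂/T₁)^(2/3).
T₂/T₁ = 1234.8 / 495072 = 0.00249418.
a₂ = 1.09e+09 · (0.00249418)^(2/3) m ≈ 2.005e+07 m = 20.05 Mm.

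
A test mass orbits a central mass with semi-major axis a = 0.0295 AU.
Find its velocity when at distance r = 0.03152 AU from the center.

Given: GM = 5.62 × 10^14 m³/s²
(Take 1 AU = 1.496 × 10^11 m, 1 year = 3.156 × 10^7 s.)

Convert to SI: a = 0.0295 AU = 4.4132e+09 m; r = 0.03152 AU = 4.71539e+09 m.
Vis-viva: v = √(GM · (2/r − 1/a)).
2/r − 1/a = 2/4.71539e+09 − 1/4.4132e+09 = 1.9755e-10 m⁻¹.
v = √(5.62e+14 · 1.9755e-10) m/s ≈ 333.2 m/s = 0.07029 AU/year.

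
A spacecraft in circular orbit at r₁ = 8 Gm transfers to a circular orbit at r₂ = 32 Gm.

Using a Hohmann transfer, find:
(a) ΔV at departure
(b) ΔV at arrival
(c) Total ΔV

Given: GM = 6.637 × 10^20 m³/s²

Convert to SI: r₁ = 8 Gm = 8e+09 m; r₂ = 32 Gm = 3.2e+10 m.
Transfer semi-major axis: a_t = (r₁ + r₂)/2 = (8e+09 + 3.2e+10)/2 = 2e+10 m.
Circular speeds: v₁ = √(GM/r₁) = 288032 m/s, v₂ = √(GM/r₂) = 144016 m/s.
Transfer speeds (vis-viva v² = GM(2/r − 1/a_t)): v₁ᵗ = 364335 m/s, v₂ᵗ = 91083.8 m/s.
(a) ΔV₁ = |v₁ᵗ − v₁| ≈ 7.63e+04 m/s = 76.3 km/s.
(b) ΔV₂ = |v₂ − v₂ᵗ| ≈ 5.293e+04 m/s = 52.93 km/s.
(c) ΔV_total = ΔV₁ + ΔV₂ ≈ 1.292e+05 m/s = 129.2 km/s.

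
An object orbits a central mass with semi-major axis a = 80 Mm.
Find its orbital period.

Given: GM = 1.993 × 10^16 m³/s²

Convert to SI: a = 80 Mm = 8e+07 m.
Kepler's third law: T = 2π √(a³ / GM).
Substituting a = 8e+07 m and GM = 1.993e+16 m³/s²:
T = 2π √((8e+07)³ / 1.993e+16) s
T ≈ 3.185e+04 s = 8.846 hours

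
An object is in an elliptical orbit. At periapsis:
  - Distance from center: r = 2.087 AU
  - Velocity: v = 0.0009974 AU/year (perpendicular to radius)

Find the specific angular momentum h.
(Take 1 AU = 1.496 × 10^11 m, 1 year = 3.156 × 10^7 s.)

Convert to SI: r = 2.087 AU = 3.12215e+11 m; v = 0.0009974 AU/year = 4.72785 m/s.
With v perpendicular to r, h = r · v.
h = 3.12215e+11 · 4.72785 m²/s ≈ 1.476e+12 m²/s.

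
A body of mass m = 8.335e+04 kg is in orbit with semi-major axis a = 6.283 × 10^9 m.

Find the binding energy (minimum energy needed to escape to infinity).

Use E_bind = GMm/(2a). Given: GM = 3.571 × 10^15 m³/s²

Total orbital energy is E = −GMm/(2a); binding energy is E_bind = −E = GMm/(2a).
E_bind = 3.571e+15 · 8.335e+04 / (2 · 6.283e+09) J ≈ 2.369e+10 J = 23.69 GJ.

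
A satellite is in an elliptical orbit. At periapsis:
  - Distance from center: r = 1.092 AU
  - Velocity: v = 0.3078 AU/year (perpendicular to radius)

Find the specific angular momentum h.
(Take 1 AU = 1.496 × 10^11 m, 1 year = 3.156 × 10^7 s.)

Convert to SI: r = 1.092 AU = 1.63363e+11 m; v = 0.3078 AU/year = 1459.03 m/s.
With v perpendicular to r, h = r · v.
h = 1.63363e+11 · 1459.03 m²/s ≈ 2.384e+14 m²/s.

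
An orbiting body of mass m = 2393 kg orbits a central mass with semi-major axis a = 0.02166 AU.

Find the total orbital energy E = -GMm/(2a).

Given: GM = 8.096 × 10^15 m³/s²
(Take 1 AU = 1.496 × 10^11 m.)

Convert to SI: a = 0.02166 AU = 3.24034e+09 m.
E = −GMm / (2a).
E = −8.096e+15 · 2393 / (2 · 3.24034e+09) J ≈ -2.989e+09 J = -2.989 GJ.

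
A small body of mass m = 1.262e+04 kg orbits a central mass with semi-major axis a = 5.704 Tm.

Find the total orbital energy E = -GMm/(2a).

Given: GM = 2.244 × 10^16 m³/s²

Convert to SI: a = 5.704 Tm = 5.704e+12 m.
E = −GMm / (2a).
E = −2.244e+16 · 1.262e+04 / (2 · 5.704e+12) J ≈ -2.482e+07 J = -24.82 MJ.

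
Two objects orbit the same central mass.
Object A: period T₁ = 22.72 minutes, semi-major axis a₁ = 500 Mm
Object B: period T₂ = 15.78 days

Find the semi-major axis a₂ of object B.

Convert to SI: T₁ = 22.72 minutes = 1363.2 s; a₁ = 500 Mm = 5e+08 m; T₂ = 15.78 days = 1.36339e+06 s.
Kepler's third law: (T₁/T₂)² = (a₁/a₂)³ ⇒ a₂ = a₁ · (T₂/T₁)^(2/3).
T₂/T₁ = 1.36339e+06 / 1363.2 = 1000.14.
a₂ = 5e+08 · (1000.14)^(2/3) m ≈ 5e+10 m = 50 Gm.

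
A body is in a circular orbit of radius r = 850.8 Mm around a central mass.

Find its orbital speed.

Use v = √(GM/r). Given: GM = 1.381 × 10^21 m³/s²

Convert to SI: r = 850.8 Mm = 8.508e+08 m.
For a circular orbit, gravity supplies the centripetal force, so v = √(GM / r).
v = √(1.381e+21 / 8.508e+08) m/s ≈ 1.274e+06 m/s = 1274 km/s.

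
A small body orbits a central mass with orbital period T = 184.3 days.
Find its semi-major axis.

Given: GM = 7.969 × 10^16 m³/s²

Convert to SI: T = 184.3 days = 1.59235e+07 s.
Invert Kepler's third law: a = (GM · T² / (4π²))^(1/3).
Substituting T = 1.59235e+07 s and GM = 7.969e+16 m³/s²:
a = (7.969e+16 · (1.59235e+07)² / (4π²))^(1/3) m
a ≈ 7.999e+09 m = 7.999 Gm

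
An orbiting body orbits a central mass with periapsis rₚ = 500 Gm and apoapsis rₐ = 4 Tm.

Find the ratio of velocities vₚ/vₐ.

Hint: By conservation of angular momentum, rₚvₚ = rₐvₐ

Convert to SI: rₚ = 500 Gm = 5e+11 m; rₐ = 4 Tm = 4e+12 m.
Conservation of angular momentum gives rₚvₚ = rₐvₐ, so vₚ/vₐ = rₐ/rₚ.
vₚ/vₐ = 4e+12 / 5e+11 ≈ 8.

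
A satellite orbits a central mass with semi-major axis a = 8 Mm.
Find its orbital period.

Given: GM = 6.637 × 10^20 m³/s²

Convert to SI: a = 8 Mm = 8e+06 m.
Kepler's third law: T = 2π √(a³ / GM).
Substituting a = 8e+06 m and GM = 6.637e+20 m³/s²:
T = 2π √((8e+06)³ / 6.637e+20) s
T ≈ 5.519 s = 5.519 seconds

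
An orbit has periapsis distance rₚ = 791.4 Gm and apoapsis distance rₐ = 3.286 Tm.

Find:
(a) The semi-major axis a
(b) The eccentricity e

Convert to SI: rₚ = 791.4 Gm = 7.914e+11 m; rₐ = 3.286 Tm = 3.286e+12 m.
(a) a = (rₚ + rₐ) / 2 = (7.914e+11 + 3.286e+12) / 2 ≈ 2.039e+12 m = 2.039 Tm.
(b) e = (rₐ − rₚ) / (rₐ + rₚ) = (3.286e+12 − 7.914e+11) / (3.286e+12 + 7.914e+11) ≈ 0.6118.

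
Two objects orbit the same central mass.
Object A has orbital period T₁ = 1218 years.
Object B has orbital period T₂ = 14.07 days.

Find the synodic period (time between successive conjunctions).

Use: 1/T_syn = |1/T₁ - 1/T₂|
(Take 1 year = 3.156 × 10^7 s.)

Convert to SI: T₁ = 1218 years = 3.84401e+10 s; T₂ = 14.07 days = 1.21565e+06 s.
T_syn = |T₁ · T₂ / (T₁ − T₂)|.
T_syn = |3.84401e+10 · 1.21565e+06 / (3.84401e+10 − 1.21565e+06)| s ≈ 1.216e+06 s = 14.07 days.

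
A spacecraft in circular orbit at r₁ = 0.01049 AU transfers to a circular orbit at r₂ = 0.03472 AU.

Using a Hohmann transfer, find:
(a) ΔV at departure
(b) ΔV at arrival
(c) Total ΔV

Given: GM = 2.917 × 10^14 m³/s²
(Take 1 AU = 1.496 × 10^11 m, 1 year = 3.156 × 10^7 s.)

Convert to SI: r₁ = 0.01049 AU = 1.5693e+09 m; r₂ = 0.03472 AU = 5.19411e+09 m.
Transfer semi-major axis: a_t = (r₁ + r₂)/2 = (1.5693e+09 + 5.19411e+09)/2 = 3.38171e+09 m.
Circular speeds: v₁ = √(GM/r₁) = 431.136 m/s, v₂ = √(GM/r₂) = 236.98 m/s.
Transfer speeds (vis-viva v² = GM(2/r − 1/a_t)): v₁ᵗ = 534.321 m/s, v₂ᵗ = 161.435 m/s.
(a) ΔV₁ = |v₁ᵗ − v₁| ≈ 103.2 m/s = 0.02177 AU/year.
(b) ΔV₂ = |v₂ − v₂ᵗ| ≈ 75.55 m/s = 0.01594 AU/year.
(c) ΔV_total = ΔV₁ + ΔV₂ ≈ 178.7 m/s = 0.03771 AU/year.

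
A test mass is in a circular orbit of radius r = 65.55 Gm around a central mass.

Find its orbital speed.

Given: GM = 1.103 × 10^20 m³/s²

Convert to SI: r = 65.55 Gm = 6.555e+10 m.
For a circular orbit, gravity supplies the centripetal force, so v = √(GM / r).
v = √(1.103e+20 / 6.555e+10) m/s ≈ 4.102e+04 m/s = 41.02 km/s.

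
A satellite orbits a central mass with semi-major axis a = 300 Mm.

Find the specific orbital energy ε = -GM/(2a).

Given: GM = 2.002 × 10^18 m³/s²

Convert to SI: a = 300 Mm = 3e+08 m.
ε = −GM / (2a).
ε = −2.002e+18 / (2 · 3e+08) J/kg ≈ -3.337e+09 J/kg = -3.337 GJ/kg.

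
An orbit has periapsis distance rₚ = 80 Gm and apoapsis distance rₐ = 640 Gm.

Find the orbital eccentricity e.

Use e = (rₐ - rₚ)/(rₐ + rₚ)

Convert to SI: rₚ = 80 Gm = 8e+10 m; rₐ = 640 Gm = 6.4e+11 m.
e = (rₐ − rₚ) / (rₐ + rₚ).
e = (6.4e+11 − 8e+10) / (6.4e+11 + 8e+10) = 5.6e+11 / 7.2e+11 ≈ 0.7778.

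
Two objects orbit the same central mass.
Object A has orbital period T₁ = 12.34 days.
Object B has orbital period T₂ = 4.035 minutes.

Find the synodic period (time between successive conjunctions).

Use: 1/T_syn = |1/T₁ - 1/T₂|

Convert to SI: T₁ = 12.34 days = 1.06618e+06 s; T₂ = 4.035 minutes = 242.1 s.
T_syn = |T₁ · T₂ / (T₁ − T₂)|.
T_syn = |1.06618e+06 · 242.1 / (1.06618e+06 − 242.1)| s ≈ 242.2 s = 4.036 minutes.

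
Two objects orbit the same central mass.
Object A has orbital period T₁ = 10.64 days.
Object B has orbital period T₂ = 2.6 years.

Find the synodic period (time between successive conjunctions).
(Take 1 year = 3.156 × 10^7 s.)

Convert to SI: T₁ = 10.64 days = 919296 s; T₂ = 2.6 years = 8.2056e+07 s.
T_syn = |T₁ · T₂ / (T₁ − T₂)|.
T_syn = |919296 · 8.2056e+07 / (919296 − 8.2056e+07)| s ≈ 9.297e+05 s = 10.76 days.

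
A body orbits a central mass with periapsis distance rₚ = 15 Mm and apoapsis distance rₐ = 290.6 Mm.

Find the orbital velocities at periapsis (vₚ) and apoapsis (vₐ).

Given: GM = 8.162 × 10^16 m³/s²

Convert to SI: rₚ = 15 Mm = 1.5e+07 m; rₐ = 290.6 Mm = 2.906e+08 m.
Use the vis-viva equation v² = GM(2/r − 1/a) with a = (rₚ + rₐ)/2 = (1.5e+07 + 2.906e+08)/2 = 1.528e+08 m.
vₚ = √(GM · (2/rₚ − 1/a)) = √(8.162e+16 · (2/1.5e+07 − 1/1.528e+08)) m/s ≈ 1.017e+05 m/s = 101.7 km/s.
vₐ = √(GM · (2/rₐ − 1/a)) = √(8.162e+16 · (2/2.906e+08 − 1/1.528e+08)) m/s ≈ 5251 m/s = 5.251 km/s.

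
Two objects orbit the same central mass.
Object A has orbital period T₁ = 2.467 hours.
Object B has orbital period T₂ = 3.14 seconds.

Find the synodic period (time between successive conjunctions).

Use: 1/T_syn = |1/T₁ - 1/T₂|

Convert to SI: T₁ = 2.467 hours = 8881.2 s.
T_syn = |T₁ · T₂ / (T₁ − T₂)|.
T_syn = |8881.2 · 3.14 / (8881.2 − 3.14)| s ≈ 3.141 s = 3.141 seconds.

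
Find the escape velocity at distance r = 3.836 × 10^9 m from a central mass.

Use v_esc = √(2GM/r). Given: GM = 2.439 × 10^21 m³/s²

Escape velocity comes from setting total energy to zero: ½v² − GM/r = 0 ⇒ v_esc = √(2GM / r).
v_esc = √(2 · 2.439e+21 / 3.836e+09) m/s ≈ 1.128e+06 m/s = 1128 km/s.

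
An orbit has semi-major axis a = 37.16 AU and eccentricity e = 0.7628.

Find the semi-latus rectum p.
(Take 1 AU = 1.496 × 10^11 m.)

Convert to SI: a = 37.16 AU = 5.55914e+12 m.
p = a (1 − e²).
p = 5.55914e+12 · (1 − (0.7628)²) = 5.55914e+12 · 0.418136 ≈ 2.324e+12 m = 15.54 AU.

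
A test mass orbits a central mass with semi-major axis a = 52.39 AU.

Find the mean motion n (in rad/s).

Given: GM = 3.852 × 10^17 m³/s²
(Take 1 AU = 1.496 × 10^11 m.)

Convert to SI: a = 52.39 AU = 7.83754e+12 m.
n = √(GM / a³).
n = √(3.852e+17 / (7.83754e+12)³) rad/s ≈ 2.829e-11 rad/s.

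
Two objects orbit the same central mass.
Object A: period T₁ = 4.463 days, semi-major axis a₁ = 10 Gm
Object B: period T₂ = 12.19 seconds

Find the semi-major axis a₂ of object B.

Convert to SI: T₁ = 4.463 days = 385603 s; a₁ = 10 Gm = 1e+10 m.
Kepler's third law: (T₁/T₂)² = (a₁/a₂)³ ⇒ a₂ = a₁ · (T₂/T₁)^(2/3).
T₂/T₁ = 12.19 / 385603 = 3.16128e-05.
a₂ = 1e+10 · (3.16128e-05)^(2/3) m ≈ 9.998e+06 m = 9.998 Mm.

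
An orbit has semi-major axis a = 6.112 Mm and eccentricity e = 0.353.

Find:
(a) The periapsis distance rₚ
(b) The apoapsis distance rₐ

Convert to SI: a = 6.112 Mm = 6.112e+06 m.
(a) rₚ = a(1 − e) = 6.112e+06 · (1 − 0.353) = 6.112e+06 · 0.647 ≈ 3.954e+06 m = 3.954 Mm.
(b) rₐ = a(1 + e) = 6.112e+06 · (1 + 0.353) = 6.112e+06 · 1.353 ≈ 8.27e+06 m = 8.27 Mm.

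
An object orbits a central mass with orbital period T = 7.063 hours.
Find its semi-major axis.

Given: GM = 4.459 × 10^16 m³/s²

Convert to SI: T = 7.063 hours = 25426.8 s.
Invert Kepler's third law: a = (GM · T² / (4π²))^(1/3).
Substituting T = 25426.8 s and GM = 4.459e+16 m³/s²:
a = (4.459e+16 · (25426.8)² / (4π²))^(1/3) m
a ≈ 9.005e+07 m = 90.05 Mm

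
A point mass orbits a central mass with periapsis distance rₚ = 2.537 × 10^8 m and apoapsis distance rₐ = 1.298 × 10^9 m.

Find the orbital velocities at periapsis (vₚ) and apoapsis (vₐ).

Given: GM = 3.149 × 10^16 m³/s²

Use the vis-viva equation v² = GM(2/r − 1/a) with a = (rₚ + rₐ)/2 = (2.537e+08 + 1.298e+09)/2 = 7.7585e+08 m.
vₚ = √(GM · (2/rₚ − 1/a)) = √(3.149e+16 · (2/2.537e+08 − 1/7.7585e+08)) m/s ≈ 1.441e+04 m/s = 14.41 km/s.
vₐ = √(GM · (2/rₐ − 1/a)) = √(3.149e+16 · (2/1.298e+09 − 1/7.7585e+08)) m/s ≈ 2817 m/s = 2.817 km/s.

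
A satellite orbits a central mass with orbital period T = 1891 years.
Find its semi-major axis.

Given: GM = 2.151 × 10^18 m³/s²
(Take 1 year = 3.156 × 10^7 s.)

Convert to SI: T = 1891 years = 5.968e+10 s.
Invert Kepler's third law: a = (GM · T² / (4π²))^(1/3).
Substituting T = 5.968e+10 s and GM = 2.151e+18 m³/s²:
a = (2.151e+18 · (5.968e+10)² / (4π²))^(1/3) m
a ≈ 5.79e+12 m = 5.79 Tm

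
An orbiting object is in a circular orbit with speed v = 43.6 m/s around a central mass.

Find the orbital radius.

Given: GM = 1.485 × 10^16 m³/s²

For a circular orbit, v² = GM / r, so r = GM / v².
r = 1.485e+16 / (43.6)² m ≈ 7.812e+12 m = 7.812 Tm.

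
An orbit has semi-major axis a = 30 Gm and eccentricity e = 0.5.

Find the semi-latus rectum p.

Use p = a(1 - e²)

Convert to SI: a = 30 Gm = 3e+10 m.
p = a (1 − e²).
p = 3e+10 · (1 − (0.5)²) = 3e+10 · 0.75 ≈ 2.25e+10 m = 22.5 Gm.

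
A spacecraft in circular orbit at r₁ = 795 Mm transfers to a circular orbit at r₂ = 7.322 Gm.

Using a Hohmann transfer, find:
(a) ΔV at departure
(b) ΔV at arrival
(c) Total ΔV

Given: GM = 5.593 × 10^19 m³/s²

Convert to SI: r₁ = 795 Mm = 7.95e+08 m; r₂ = 7.322 Gm = 7.322e+09 m.
Transfer semi-major axis: a_t = (r₁ + r₂)/2 = (7.95e+08 + 7.322e+09)/2 = 4.0585e+09 m.
Circular speeds: v₁ = √(GM/r₁) = 265240 m/s, v₂ = √(GM/r₂) = 87399.2 m/s.
Transfer speeds (vis-viva v² = GM(2/r − 1/a_t)): v₁ᵗ = 356263 m/s, v₂ᵗ = 38681.9 m/s.
(a) ΔV₁ = |v₁ᵗ − v₁| ≈ 9.102e+04 m/s = 91.02 km/s.
(b) ΔV₂ = |v₂ − v₂ᵗ| ≈ 4.872e+04 m/s = 48.72 km/s.
(c) ΔV_total = ΔV₁ + ΔV₂ ≈ 1.397e+05 m/s = 139.7 km/s.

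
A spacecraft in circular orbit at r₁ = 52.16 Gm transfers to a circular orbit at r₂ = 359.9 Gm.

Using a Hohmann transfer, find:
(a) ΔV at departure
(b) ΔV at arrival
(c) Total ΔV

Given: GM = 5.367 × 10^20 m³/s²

Convert to SI: r₁ = 52.16 Gm = 5.216e+10 m; r₂ = 359.9 Gm = 3.599e+11 m.
Transfer semi-major axis: a_t = (r₁ + r₂)/2 = (5.216e+10 + 3.599e+11)/2 = 2.0603e+11 m.
Circular speeds: v₁ = √(GM/r₁) = 101437 m/s, v₂ = √(GM/r₂) = 38616.7 m/s.
Transfer speeds (vis-viva v² = GM(2/r − 1/a_t)): v₁ᵗ = 134067 m/s, v₂ᵗ = 19430.3 m/s.
(a) ΔV₁ = |v₁ᵗ − v₁| ≈ 3.263e+04 m/s = 32.63 km/s.
(b) ΔV₂ = |v₂ − v₂ᵗ| ≈ 1.919e+04 m/s = 19.19 km/s.
(c) ΔV_total = ΔV₁ + ΔV₂ ≈ 5.182e+04 m/s = 51.82 km/s.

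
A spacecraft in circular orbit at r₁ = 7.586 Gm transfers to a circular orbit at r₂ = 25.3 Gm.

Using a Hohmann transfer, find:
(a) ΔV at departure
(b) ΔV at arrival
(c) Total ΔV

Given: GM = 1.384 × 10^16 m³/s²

Convert to SI: r₁ = 7.586 Gm = 7.586e+09 m; r₂ = 25.3 Gm = 2.53e+10 m.
Transfer semi-major axis: a_t = (r₁ + r₂)/2 = (7.586e+09 + 2.53e+10)/2 = 1.6443e+10 m.
Circular speeds: v₁ = √(GM/r₁) = 1350.71 m/s, v₂ = √(GM/r₂) = 739.619 m/s.
Transfer speeds (vis-viva v² = GM(2/r − 1/a_t)): v₁ᵗ = 1675.45 m/s, v₂ᵗ = 502.37 m/s.
(a) ΔV₁ = |v₁ᵗ − v₁| ≈ 324.7 m/s = 324.7 m/s.
(b) ΔV₂ = |v₂ − v₂ᵗ| ≈ 237.2 m/s = 237.2 m/s.
(c) ΔV_total = ΔV₁ + ΔV₂ ≈ 562 m/s = 562 m/s.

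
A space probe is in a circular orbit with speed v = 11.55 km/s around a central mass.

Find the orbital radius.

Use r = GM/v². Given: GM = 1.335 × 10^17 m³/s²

Convert to SI: v = 11.55 km/s = 11550 m/s.
For a circular orbit, v² = GM / r, so r = GM / v².
r = 1.335e+17 / (11550)² m ≈ 1.001e+09 m = 1.001 Gm.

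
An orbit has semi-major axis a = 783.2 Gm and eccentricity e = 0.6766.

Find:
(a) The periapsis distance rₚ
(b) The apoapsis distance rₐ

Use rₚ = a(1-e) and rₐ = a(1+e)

Convert to SI: a = 783.2 Gm = 7.832e+11 m.
(a) rₚ = a(1 − e) = 7.832e+11 · (1 − 0.6766) = 7.832e+11 · 0.3234 ≈ 2.533e+11 m = 253.3 Gm.
(b) rₐ = a(1 + e) = 7.832e+11 · (1 + 0.6766) = 7.832e+11 · 1.6766 ≈ 1.313e+12 m = 1.313 Tm.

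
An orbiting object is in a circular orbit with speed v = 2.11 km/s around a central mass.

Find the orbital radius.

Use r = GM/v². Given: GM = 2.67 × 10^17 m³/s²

Convert to SI: v = 2.11 km/s = 2110 m/s.
For a circular orbit, v² = GM / r, so r = GM / v².
r = 2.67e+17 / (2110)² m ≈ 5.997e+10 m = 59.97 Gm.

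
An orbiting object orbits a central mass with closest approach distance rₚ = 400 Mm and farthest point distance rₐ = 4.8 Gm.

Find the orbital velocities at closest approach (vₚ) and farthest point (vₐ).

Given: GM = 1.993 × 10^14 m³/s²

Convert to SI: rₚ = 400 Mm = 4e+08 m; rₐ = 4.8 Gm = 4.8e+09 m.
Use the vis-viva equation v² = GM(2/r − 1/a) with a = (rₚ + rₐ)/2 = (4e+08 + 4.8e+09)/2 = 2.6e+09 m.
vₚ = √(GM · (2/rₚ − 1/a)) = √(1.993e+14 · (2/4e+08 − 1/2.6e+09)) m/s ≈ 959.1 m/s = 959.1 m/s.
vₐ = √(GM · (2/rₐ − 1/a)) = √(1.993e+14 · (2/4.8e+09 − 1/2.6e+09)) m/s ≈ 79.92 m/s = 79.92 m/s.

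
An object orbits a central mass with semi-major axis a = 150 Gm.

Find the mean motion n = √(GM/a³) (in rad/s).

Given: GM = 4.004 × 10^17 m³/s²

Convert to SI: a = 150 Gm = 1.5e+11 m.
n = √(GM / a³).
n = √(4.004e+17 / (1.5e+11)³) rad/s ≈ 1.089e-08 rad/s.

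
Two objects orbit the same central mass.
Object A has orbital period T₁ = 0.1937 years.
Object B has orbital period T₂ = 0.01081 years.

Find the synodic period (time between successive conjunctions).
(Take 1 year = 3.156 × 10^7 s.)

Convert to SI: T₁ = 0.1937 years = 6.11317e+06 s; T₂ = 0.01081 years = 341164 s.
T_syn = |T₁ · T₂ / (T₁ − T₂)|.
T_syn = |6.11317e+06 · 341164 / (6.11317e+06 − 341164)| s ≈ 3.613e+05 s = 0.01145 years.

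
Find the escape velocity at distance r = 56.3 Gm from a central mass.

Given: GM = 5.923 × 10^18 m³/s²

Convert to SI: r = 56.3 Gm = 5.63e+10 m.
Escape velocity comes from setting total energy to zero: ½v² − GM/r = 0 ⇒ v_esc = √(2GM / r).
v_esc = √(2 · 5.923e+18 / 5.63e+10) m/s ≈ 1.451e+04 m/s = 14.51 km/s.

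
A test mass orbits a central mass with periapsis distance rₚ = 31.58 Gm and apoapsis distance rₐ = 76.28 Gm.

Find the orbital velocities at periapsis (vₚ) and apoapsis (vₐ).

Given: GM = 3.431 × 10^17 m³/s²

Convert to SI: rₚ = 31.58 Gm = 3.158e+10 m; rₐ = 76.28 Gm = 7.628e+10 m.
Use the vis-viva equation v² = GM(2/r − 1/a) with a = (rₚ + rₐ)/2 = (3.158e+10 + 7.628e+10)/2 = 5.393e+10 m.
vₚ = √(GM · (2/rₚ − 1/a)) = √(3.431e+17 · (2/3.158e+10 − 1/5.393e+10)) m/s ≈ 3920 m/s = 3.92 km/s.
vₐ = √(GM · (2/rₐ − 1/a)) = √(3.431e+17 · (2/7.628e+10 − 1/5.393e+10)) m/s ≈ 1623 m/s = 1.623 km/s.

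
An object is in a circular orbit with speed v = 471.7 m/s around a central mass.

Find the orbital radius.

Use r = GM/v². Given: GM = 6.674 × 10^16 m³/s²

For a circular orbit, v² = GM / r, so r = GM / v².
r = 6.674e+16 / (471.7)² m ≈ 3e+11 m = 300 Gm.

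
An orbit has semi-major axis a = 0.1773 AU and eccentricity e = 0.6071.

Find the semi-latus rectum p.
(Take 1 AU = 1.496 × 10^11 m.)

Convert to SI: a = 0.1773 AU = 2.65241e+10 m.
p = a (1 − e²).
p = 2.65241e+10 · (1 − (0.6071)²) = 2.65241e+10 · 0.63143 ≈ 1.675e+10 m = 0.112 AU.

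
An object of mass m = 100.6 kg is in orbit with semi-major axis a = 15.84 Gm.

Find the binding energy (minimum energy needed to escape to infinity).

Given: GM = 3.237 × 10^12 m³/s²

Convert to SI: a = 15.84 Gm = 1.584e+10 m.
Total orbital energy is E = −GMm/(2a); binding energy is E_bind = −E = GMm/(2a).
E_bind = 3.237e+12 · 100.6 / (2 · 1.584e+10) J ≈ 1.028e+04 J = 10.28 kJ.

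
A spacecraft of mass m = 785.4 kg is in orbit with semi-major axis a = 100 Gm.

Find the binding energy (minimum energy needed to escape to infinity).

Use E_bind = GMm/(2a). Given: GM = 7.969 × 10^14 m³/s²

Convert to SI: a = 100 Gm = 1e+11 m.
Total orbital energy is E = −GMm/(2a); binding energy is E_bind = −E = GMm/(2a).
E_bind = 7.969e+14 · 785.4 / (2 · 1e+11) J ≈ 3.129e+06 J = 3.129 MJ.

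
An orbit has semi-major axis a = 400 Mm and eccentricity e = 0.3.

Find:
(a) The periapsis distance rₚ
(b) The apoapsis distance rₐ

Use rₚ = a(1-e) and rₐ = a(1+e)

Convert to SI: a = 400 Mm = 4e+08 m.
(a) rₚ = a(1 − e) = 4e+08 · (1 − 0.3) = 4e+08 · 0.7 ≈ 2.8e+08 m = 280 Mm.
(b) rₐ = a(1 + e) = 4e+08 · (1 + 0.3) = 4e+08 · 1.3 ≈ 5.2e+08 m = 520 Mm.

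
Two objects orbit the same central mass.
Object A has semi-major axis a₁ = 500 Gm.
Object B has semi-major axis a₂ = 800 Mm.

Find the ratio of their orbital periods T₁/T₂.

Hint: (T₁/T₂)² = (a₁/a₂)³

Convert to SI: a₁ = 500 Gm = 5e+11 m; a₂ = 800 Mm = 8e+08 m.
From Kepler's third law, (T₁/T₂)² = (a₁/a₂)³, so T₁/T₂ = (a₁/a₂)^(3/2).
a₁/a₂ = 5e+11 / 8e+08 = 625.
T₁/T₂ = (625)^(3/2) ≈ 1.562e+04.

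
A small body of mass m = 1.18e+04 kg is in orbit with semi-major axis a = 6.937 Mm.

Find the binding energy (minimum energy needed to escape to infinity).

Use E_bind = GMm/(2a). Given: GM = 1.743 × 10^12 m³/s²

Convert to SI: a = 6.937 Mm = 6.937e+06 m.
Total orbital energy is E = −GMm/(2a); binding energy is E_bind = −E = GMm/(2a).
E_bind = 1.743e+12 · 1.18e+04 / (2 · 6.937e+06) J ≈ 1.482e+09 J = 1.482 GJ.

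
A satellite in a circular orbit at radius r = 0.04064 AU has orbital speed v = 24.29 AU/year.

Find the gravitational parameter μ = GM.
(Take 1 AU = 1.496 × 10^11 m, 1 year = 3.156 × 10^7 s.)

Convert to SI: r = 0.04064 AU = 6.07974e+09 m; v = 24.29 AU/year = 115139 m/s.
For a circular orbit v² = GM/r, so GM = v² · r.
GM = (115139)² · 6.07974e+09 m³/s² ≈ 8.06e+19 m³/s² = 8.06 × 10^19 m³/s².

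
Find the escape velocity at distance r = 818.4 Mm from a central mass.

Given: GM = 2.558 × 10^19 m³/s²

Convert to SI: r = 818.4 Mm = 8.184e+08 m.
Escape velocity comes from setting total energy to zero: ½v² − GM/r = 0 ⇒ v_esc = √(2GM / r).
v_esc = √(2 · 2.558e+19 / 8.184e+08) m/s ≈ 2.5e+05 m/s = 250 km/s.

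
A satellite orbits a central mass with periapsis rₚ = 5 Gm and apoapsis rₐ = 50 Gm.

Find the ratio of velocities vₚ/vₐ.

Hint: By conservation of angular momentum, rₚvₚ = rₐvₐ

Convert to SI: rₚ = 5 Gm = 5e+09 m; rₐ = 50 Gm = 5e+10 m.
Conservation of angular momentum gives rₚvₚ = rₐvₐ, so vₚ/vₐ = rₐ/rₚ.
vₚ/vₐ = 5e+10 / 5e+09 ≈ 10.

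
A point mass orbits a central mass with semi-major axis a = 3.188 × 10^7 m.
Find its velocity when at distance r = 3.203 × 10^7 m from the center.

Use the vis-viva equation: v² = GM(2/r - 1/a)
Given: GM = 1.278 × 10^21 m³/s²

Vis-viva: v = √(GM · (2/r − 1/a)).
2/r − 1/a = 2/3.203e+07 − 1/3.188e+07 = 3.10738e-08 m⁻¹.
v = √(1.278e+21 · 3.10738e-08) m/s ≈ 6.302e+06 m/s = 6302 km/s.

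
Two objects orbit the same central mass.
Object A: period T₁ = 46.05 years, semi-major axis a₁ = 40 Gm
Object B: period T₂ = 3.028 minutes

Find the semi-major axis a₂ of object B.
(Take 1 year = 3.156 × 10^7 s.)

Convert to SI: T₁ = 46.05 years = 1.45334e+09 s; a₁ = 40 Gm = 4e+10 m; T₂ = 3.028 minutes = 181.68 s.
Kepler's third law: (T₁/T₂)² = (a₁/a₂)³ ⇒ a₂ = a₁ · (T₂/T₁)^(2/3).
T₂/T₁ = 181.68 / 1.45334e+09 = 1.25009e-07.
a₂ = 4e+10 · (1.25009e-07)^(2/3) m ≈ 1e+06 m = 1 Mm.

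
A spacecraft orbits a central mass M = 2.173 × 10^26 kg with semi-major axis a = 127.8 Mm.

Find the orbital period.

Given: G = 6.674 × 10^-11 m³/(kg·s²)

Convert to SI: a = 127.8 Mm = 1.278e+08 m.
GM = G · M = 6.674e-11 · 2.173e+26 = 1.45026e+16 m³/s².
Kepler's third law: T = 2π √(a³ / GM).
Substituting a = 1.278e+08 m and GM = 1.45026e+16 m³/s²:
T = 2π √((1.278e+08)³ / 1.45026e+16) s
T ≈ 7.538e+04 s = 20.94 hours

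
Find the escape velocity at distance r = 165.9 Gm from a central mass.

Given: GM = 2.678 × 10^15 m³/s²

Convert to SI: r = 165.9 Gm = 1.659e+11 m.
Escape velocity comes from setting total energy to zero: ½v² − GM/r = 0 ⇒ v_esc = √(2GM / r).
v_esc = √(2 · 2.678e+15 / 1.659e+11) m/s ≈ 179.7 m/s = 179.7 m/s.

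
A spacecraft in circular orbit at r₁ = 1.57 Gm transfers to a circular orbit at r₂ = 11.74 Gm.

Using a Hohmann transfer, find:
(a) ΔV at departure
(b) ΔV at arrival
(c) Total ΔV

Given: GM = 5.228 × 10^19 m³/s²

Convert to SI: r₁ = 1.57 Gm = 1.57e+09 m; r₂ = 11.74 Gm = 1.174e+10 m.
Transfer semi-major axis: a_t = (r₁ + r₂)/2 = (1.57e+09 + 1.174e+10)/2 = 6.655e+09 m.
Circular speeds: v₁ = √(GM/r₁) = 182481 m/s, v₂ = √(GM/r₂) = 66731.9 m/s.
Transfer speeds (vis-viva v² = GM(2/r − 1/a_t)): v₁ᵗ = 242370 m/s, v₂ᵗ = 32412.3 m/s.
(a) ΔV₁ = |v₁ᵗ − v₁| ≈ 5.989e+04 m/s = 59.89 km/s.
(b) ΔV₂ = |v₂ − v₂ᵗ| ≈ 3.432e+04 m/s = 34.32 km/s.
(c) ΔV_total = ΔV₁ + ΔV₂ ≈ 9.421e+04 m/s = 94.21 km/s.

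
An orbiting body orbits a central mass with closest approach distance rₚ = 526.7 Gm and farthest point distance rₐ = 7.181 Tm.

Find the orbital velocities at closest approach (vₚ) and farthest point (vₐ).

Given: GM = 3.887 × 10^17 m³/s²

Convert to SI: rₚ = 526.7 Gm = 5.267e+11 m; rₐ = 7.181 Tm = 7.181e+12 m.
Use the vis-viva equation v² = GM(2/r − 1/a) with a = (rₚ + rₐ)/2 = (5.267e+11 + 7.181e+12)/2 = 3.85385e+12 m.
vₚ = √(GM · (2/rₚ − 1/a)) = √(3.887e+17 · (2/5.267e+11 − 1/3.85385e+12)) m/s ≈ 1173 m/s = 1.173 km/s.
vₐ = √(GM · (2/rₐ − 1/a)) = √(3.887e+17 · (2/7.181e+12 − 1/3.85385e+12)) m/s ≈ 86.01 m/s = 86.01 m/s.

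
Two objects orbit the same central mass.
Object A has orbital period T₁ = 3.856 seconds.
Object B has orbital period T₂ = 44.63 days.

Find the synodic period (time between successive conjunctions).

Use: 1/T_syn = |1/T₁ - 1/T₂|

Convert to SI: T₂ = 44.63 days = 3.85603e+06 s.
T_syn = |T₁ · T₂ / (T₁ − T₂)|.
T_syn = |3.856 · 3.85603e+06 / (3.856 − 3.85603e+06)| s ≈ 3.856 s = 3.856 seconds.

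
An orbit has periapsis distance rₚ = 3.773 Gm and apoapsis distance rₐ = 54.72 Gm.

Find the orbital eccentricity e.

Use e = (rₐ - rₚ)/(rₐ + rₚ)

Convert to SI: rₚ = 3.773 Gm = 3.773e+09 m; rₐ = 54.72 Gm = 5.472e+10 m.
e = (rₐ − rₚ) / (rₐ + rₚ).
e = (5.472e+10 − 3.773e+09) / (5.472e+10 + 3.773e+09) = 5.0947e+10 / 5.8493e+10 ≈ 0.871.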